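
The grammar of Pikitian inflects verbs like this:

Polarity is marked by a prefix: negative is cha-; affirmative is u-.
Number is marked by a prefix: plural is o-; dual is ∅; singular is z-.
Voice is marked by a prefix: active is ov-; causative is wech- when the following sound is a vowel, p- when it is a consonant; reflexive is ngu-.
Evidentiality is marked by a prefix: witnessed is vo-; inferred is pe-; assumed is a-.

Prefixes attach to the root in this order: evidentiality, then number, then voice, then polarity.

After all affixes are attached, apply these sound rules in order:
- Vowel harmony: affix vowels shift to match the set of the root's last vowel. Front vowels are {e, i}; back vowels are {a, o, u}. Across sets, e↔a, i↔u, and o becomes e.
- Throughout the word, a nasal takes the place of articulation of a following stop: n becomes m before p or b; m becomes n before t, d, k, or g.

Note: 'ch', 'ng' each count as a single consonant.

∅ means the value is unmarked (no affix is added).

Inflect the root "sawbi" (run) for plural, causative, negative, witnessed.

Attach evidentiality witnessed vo- → vosawbi.
Attach number plural o- → ovosawbi.
Attach voice causative wech- (before vowel 'o') → wechovosawbi.
Attach polarity negative cha- → chawechovosawbi.
Apply vowel harmony: chawechovosawbi → chewechevesawbi.
Nasal assimilation: no change.

chewechevesawbi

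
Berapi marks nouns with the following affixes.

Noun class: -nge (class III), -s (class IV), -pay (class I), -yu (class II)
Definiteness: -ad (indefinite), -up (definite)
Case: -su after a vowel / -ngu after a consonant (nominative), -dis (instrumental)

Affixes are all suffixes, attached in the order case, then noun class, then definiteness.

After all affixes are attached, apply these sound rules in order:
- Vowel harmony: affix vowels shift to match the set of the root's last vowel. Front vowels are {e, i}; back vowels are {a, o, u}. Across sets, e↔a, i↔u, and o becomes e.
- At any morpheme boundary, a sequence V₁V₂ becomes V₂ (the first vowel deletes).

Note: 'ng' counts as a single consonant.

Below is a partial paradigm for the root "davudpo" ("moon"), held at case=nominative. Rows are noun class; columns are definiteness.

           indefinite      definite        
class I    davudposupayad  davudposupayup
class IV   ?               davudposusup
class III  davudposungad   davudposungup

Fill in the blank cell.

Attach case nominative -su (after vowel 'o') → davudposu.
Attach noun class class IV -s → davudposus.
Attach definiteness indefinite -ad → davudposusad.
Vowel harmony: no change.
Vowel deletion: no change.

davudposusad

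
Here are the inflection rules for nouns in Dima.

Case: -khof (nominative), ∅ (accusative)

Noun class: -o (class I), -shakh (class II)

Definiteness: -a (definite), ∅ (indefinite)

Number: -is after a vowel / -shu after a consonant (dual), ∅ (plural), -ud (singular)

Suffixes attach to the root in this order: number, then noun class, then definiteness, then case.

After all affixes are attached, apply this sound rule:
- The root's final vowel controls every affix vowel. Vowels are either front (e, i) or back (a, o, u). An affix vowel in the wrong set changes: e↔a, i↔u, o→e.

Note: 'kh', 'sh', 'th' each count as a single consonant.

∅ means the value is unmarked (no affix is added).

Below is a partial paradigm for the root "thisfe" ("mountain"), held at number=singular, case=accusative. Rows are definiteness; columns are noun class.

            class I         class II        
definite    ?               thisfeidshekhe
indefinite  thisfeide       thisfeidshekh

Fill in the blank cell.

thisfeidee

Attach number singular -ud → thisfeud.
Attach noun class class I -o → thisfeudo.
Attach definiteness definite -a → thisfeudoa.
case = accusative: zero marking, form stays thisfeudoa.
Apply vowel harmony: thisfeudoa → thisfeidee.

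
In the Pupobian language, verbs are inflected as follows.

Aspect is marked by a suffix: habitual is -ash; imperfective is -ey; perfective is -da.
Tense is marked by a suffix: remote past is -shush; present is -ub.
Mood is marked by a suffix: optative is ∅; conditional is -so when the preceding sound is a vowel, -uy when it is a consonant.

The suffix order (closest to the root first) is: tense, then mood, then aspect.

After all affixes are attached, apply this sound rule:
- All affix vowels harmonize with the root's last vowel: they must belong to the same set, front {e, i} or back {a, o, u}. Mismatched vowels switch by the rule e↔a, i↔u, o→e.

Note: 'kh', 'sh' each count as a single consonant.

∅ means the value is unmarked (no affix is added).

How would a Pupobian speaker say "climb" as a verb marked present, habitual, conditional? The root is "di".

diibiyesh

Attach tense present -ub → diub.
Attach mood conditional -uy (after consonant 'b') → diubuy.
Attach aspect habitual -ash → diubuyash.
Apply vowel harmony: diubuyash → diibiyesh.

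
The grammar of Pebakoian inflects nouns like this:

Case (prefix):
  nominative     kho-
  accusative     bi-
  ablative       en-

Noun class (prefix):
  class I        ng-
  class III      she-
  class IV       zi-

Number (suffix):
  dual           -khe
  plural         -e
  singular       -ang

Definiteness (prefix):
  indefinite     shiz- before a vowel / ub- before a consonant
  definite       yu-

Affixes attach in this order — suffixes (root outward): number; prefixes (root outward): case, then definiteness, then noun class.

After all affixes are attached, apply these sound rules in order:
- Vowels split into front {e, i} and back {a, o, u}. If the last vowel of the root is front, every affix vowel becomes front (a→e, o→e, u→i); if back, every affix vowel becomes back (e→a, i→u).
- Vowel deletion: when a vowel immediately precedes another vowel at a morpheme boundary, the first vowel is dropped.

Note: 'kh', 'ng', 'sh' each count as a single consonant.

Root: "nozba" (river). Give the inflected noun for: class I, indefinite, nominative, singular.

ngubkhonozbang

Attach number singular -ang → nozbaang.
Attach case nominative kho- → khonozbaang.
Attach definiteness indefinite ub- (before consonant 'kh') → ubkhonozbaang.
Attach noun class class I ng- → ngubkhonozbaang.
Vowel harmony: no change.
Apply vowel deletion: ngubkhonozbaang → ngubkhonozbang.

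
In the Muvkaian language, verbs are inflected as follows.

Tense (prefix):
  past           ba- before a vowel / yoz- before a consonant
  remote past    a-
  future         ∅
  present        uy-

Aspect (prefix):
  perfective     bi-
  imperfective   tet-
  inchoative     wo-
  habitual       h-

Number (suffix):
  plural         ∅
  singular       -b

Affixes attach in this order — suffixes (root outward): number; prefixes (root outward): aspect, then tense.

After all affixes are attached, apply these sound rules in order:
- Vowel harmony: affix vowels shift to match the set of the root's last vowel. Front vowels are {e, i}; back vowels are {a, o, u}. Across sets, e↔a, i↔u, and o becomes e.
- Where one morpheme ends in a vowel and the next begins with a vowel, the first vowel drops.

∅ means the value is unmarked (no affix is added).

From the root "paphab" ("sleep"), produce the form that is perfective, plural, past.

number = plural: zero marking, form stays paphab.
Attach aspect perfective bi- → bipaphab.
Attach tense past yoz- (before consonant 'b') → yozbipaphab.
Apply vowel harmony: yozbipaphab → yozbupaphab.
Vowel deletion: no change.

yozbupaphab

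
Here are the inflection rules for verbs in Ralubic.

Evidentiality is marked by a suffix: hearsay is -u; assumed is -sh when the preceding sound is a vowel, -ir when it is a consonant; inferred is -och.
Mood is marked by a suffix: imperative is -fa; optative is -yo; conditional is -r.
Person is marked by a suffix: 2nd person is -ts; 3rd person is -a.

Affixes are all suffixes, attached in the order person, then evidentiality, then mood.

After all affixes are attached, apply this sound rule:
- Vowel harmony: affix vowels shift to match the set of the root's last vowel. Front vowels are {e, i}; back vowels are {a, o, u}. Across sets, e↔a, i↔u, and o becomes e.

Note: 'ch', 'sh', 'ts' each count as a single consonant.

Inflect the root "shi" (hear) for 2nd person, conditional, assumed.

shitsirr

Attach person 2nd person -ts → shits.
Attach evidentiality assumed -ir (after consonant 'ts') → shitsir.
Attach mood conditional -r → shitsirr.
Vowel harmony: no change.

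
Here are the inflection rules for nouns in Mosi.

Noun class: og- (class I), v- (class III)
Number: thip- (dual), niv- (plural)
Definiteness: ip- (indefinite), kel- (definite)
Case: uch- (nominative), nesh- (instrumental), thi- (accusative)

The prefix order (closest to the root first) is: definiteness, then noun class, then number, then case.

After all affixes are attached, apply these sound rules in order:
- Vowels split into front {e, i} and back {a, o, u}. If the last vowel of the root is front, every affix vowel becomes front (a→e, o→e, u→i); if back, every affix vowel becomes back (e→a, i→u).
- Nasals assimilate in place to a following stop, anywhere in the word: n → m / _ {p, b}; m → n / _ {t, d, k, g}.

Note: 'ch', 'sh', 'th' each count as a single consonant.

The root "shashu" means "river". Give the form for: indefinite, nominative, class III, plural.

uchnuvvupshashu

Attach definiteness indefinite ip- → ipshashu.
Attach noun class class III v- → vipshashu.
Attach number plural niv- → nivvipshashu.
Attach case nominative uch- → uchnivvipshashu.
Apply vowel harmony: uchnivvipshashu → uchnuvvupshashu.
Nasal assimilation: no change.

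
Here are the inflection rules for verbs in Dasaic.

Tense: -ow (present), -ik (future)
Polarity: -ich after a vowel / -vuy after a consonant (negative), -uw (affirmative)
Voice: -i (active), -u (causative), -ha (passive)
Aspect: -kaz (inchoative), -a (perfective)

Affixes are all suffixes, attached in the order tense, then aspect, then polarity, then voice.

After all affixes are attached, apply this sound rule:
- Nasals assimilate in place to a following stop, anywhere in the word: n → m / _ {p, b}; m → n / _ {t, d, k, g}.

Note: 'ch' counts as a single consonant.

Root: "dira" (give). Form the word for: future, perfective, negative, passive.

Attach tense future -ik → diraik.
Attach aspect perfective -a → diraika.
Attach polarity negative -ich (after vowel 'a') → diraikaich.
Attach voice passive -ha → diraikaichha.
Nasal assimilation: no change.

diraikaichha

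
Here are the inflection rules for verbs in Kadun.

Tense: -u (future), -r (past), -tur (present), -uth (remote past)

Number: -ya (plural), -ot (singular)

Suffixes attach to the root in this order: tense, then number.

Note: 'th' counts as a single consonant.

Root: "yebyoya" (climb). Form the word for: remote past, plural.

Attach tense remote past -uth → yebyoyauth.
Attach number plural -ya → yebyoyauthya.

yebyoyauthya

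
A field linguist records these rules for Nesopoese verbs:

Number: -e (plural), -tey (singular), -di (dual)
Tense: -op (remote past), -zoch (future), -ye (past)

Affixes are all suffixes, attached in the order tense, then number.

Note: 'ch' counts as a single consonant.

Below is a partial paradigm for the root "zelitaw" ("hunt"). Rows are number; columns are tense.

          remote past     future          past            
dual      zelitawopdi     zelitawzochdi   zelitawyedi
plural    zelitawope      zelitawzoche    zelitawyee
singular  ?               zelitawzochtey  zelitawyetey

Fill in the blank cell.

zelitawoptey

Attach tense remote past -op → zelitawop.
Attach number singular -tey → zelitawoptey.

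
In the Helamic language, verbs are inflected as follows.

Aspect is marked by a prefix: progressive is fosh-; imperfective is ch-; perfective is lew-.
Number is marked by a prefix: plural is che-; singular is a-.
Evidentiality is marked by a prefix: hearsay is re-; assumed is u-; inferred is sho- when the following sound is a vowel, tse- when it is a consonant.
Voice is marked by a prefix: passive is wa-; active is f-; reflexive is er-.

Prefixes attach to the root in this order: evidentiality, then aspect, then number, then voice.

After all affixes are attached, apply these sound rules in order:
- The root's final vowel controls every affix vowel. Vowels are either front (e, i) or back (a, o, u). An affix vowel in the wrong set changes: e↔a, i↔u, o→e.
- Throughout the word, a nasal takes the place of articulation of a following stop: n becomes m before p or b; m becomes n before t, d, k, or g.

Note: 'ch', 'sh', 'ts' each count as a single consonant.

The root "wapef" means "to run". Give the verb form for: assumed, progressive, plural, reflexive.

Attach evidentiality assumed u- → uwapef.
Attach aspect progressive fosh- → foshuwapef.
Attach number plural che- → chefoshuwapef.
Attach voice reflexive er- → erchefoshuwapef.
Apply vowel harmony: erchefoshuwapef → erchefeshiwapef.
Nasal assimilation: no change.

erchefeshiwapef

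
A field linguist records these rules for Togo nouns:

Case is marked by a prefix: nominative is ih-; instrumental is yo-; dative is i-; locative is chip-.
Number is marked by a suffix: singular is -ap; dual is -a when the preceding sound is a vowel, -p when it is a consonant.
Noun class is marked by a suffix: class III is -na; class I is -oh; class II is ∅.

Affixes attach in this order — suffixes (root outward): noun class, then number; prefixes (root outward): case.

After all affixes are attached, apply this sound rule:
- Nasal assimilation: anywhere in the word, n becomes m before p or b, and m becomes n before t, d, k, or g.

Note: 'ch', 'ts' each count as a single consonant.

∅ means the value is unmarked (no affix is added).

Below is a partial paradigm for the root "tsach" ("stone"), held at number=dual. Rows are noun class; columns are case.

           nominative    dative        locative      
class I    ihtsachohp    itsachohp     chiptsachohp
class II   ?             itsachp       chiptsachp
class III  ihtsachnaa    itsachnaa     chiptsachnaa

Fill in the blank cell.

noun class = class II: zero marking, form stays tsach.
Attach number dual -p (after consonant 'ch') → tsachp.
Attach case nominative ih- → ihtsachp.
Nasal assimilation: no change.

ihtsachp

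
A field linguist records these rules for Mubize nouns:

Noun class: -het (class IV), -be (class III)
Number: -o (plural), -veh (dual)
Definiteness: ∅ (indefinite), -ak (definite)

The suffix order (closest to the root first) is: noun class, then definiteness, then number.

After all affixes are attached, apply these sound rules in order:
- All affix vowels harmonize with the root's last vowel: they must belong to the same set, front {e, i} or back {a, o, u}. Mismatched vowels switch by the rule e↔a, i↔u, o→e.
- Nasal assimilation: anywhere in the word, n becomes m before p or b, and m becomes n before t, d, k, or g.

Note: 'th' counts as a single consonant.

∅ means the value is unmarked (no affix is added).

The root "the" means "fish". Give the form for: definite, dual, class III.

thebeekveh

Attach noun class class III -be → thebe.
Attach definiteness definite -ak → thebeak.
Attach number dual -veh → thebeakveh.
Apply vowel harmony: thebeakveh → thebeekveh.
Nasal assimilation: no change.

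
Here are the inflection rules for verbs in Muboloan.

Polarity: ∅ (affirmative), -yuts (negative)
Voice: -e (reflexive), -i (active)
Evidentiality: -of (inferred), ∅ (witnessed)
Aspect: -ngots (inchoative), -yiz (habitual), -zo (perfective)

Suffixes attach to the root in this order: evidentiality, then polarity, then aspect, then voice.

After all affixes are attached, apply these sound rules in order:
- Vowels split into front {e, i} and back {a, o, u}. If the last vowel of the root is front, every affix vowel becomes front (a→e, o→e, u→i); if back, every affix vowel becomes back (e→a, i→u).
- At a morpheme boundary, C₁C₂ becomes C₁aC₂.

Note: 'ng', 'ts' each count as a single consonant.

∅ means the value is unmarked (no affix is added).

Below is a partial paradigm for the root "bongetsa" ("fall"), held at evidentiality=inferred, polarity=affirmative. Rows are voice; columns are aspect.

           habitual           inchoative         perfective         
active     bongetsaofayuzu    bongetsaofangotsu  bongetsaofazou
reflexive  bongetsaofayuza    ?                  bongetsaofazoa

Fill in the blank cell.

Attach evidentiality inferred -of → bongetsaof.
polarity = affirmative: zero marking, form stays bongetsaof.
Attach aspect inchoative -ngots → bongetsaofngots.
Attach voice reflexive -e → bongetsaofngotse.
Apply vowel harmony: bongetsaofngotse → bongetsaofngotsa.
Apply epenthesis: bongetsaofngotsa → bongetsaofangotsa.

bongetsaofangotsa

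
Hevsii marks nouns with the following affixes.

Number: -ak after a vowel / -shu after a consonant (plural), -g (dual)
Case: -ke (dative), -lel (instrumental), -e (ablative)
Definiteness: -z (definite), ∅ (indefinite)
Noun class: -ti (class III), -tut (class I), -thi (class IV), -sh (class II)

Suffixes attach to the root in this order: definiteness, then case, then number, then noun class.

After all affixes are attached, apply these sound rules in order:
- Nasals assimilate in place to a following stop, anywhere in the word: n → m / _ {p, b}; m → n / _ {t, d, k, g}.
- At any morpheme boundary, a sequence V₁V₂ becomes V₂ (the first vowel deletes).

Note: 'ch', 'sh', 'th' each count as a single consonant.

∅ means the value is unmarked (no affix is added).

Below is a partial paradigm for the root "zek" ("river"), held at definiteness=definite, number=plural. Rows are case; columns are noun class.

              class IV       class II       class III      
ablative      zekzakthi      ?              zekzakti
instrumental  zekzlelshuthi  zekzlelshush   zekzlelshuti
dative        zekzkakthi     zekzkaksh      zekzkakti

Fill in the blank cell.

zekzaksh

Attach definiteness definite -z → zekz.
Attach case ablative -e → zekze.
Attach number plural -ak (after vowel 'e') → zekzeak.
Attach noun class class II -sh → zekzeaksh.
Nasal assimilation: no change.
Apply vowel deletion: zekzeaksh → zekzaksh.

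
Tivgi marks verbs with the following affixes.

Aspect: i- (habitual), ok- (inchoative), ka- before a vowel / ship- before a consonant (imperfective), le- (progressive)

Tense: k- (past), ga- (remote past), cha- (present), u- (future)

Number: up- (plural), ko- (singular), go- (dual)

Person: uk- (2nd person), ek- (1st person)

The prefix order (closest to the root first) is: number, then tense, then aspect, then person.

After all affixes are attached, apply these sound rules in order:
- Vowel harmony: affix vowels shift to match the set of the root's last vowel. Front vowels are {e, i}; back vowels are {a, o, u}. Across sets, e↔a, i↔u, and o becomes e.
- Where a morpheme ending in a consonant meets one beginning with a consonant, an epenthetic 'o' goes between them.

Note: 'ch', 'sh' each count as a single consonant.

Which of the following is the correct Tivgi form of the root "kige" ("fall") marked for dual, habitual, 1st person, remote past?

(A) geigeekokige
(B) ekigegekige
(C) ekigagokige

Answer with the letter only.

Attach number dual go- → gokige.
Attach tense remote past ga- → gagokige.
Attach aspect habitual i- → igagokige.
Attach person 1st person ek- → ekigagokige.
Apply vowel harmony: ekigagokige → ekigegekige.
Epenthesis: no change.
So the correct form is ekigegekige, option (B).
(C) ekigagokige is wrong: it fails to apply the sound rule(s).
(A) geigeekokige is wrong: it has the affixes in the wrong order.

B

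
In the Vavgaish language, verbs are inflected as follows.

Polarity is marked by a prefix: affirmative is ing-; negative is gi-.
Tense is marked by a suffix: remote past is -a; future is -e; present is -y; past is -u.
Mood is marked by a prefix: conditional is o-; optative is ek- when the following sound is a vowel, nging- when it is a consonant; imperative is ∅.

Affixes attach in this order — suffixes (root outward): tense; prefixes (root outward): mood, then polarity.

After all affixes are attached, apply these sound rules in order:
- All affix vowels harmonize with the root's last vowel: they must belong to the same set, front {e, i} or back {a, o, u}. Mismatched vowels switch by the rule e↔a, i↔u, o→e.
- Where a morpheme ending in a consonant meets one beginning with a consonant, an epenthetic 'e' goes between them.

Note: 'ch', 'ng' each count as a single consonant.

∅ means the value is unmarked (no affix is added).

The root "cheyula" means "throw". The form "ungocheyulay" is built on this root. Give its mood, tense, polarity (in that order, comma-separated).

conditional, present, affirmative

Segment: ing-o-cheyula-y.
mood: o- → conditional.
tense: -y → present.
polarity: ing- → affirmative.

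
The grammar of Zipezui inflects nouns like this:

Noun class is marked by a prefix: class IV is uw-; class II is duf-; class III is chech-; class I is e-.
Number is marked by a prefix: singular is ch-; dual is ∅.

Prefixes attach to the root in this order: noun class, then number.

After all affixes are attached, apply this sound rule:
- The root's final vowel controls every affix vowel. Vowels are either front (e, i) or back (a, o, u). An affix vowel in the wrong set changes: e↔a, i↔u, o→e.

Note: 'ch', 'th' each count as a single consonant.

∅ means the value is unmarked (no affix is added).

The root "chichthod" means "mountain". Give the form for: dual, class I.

Attach noun class class I e- → echichthod.
number = dual: zero marking, form stays echichthod.
Apply vowel harmony: echichthod → achichthod.

achichthod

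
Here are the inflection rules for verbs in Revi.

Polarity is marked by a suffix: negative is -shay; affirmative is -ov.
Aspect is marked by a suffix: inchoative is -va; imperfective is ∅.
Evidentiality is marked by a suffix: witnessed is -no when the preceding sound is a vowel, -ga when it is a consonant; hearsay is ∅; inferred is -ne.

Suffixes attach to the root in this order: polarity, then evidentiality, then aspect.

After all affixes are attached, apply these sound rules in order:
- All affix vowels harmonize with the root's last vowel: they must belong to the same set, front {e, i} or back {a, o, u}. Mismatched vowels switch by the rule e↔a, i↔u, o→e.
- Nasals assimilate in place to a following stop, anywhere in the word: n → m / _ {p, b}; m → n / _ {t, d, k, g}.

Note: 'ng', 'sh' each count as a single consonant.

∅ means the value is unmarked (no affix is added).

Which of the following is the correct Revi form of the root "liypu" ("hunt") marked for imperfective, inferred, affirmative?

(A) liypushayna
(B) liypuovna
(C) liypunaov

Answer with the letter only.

B

Attach polarity affirmative -ov → liypuov.
Attach evidentiality inferred -ne → liypuovne.
aspect = imperfective: zero marking, form stays liypuovne.
Apply vowel harmony: liypuovne → liypuovna.
Nasal assimilation: no change.
So the correct form is liypuovna, option (B).
(C) liypunaov is wrong: it has the affixes in the wrong order.
(A) liypushayna is wrong: it uses negative instead of affirmative for polarity.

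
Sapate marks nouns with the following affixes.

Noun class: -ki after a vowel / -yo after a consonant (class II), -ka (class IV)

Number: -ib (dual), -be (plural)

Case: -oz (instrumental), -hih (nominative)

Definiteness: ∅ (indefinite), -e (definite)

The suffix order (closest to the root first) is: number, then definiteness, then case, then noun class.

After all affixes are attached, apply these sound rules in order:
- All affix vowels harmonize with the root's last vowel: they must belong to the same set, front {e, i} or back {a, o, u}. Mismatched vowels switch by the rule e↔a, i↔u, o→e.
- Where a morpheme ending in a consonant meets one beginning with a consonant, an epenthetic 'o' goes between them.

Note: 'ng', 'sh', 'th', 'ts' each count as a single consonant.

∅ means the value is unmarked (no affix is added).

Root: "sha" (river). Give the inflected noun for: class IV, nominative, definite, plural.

shabaahuhoka

Attach number plural -be → shabe.
Attach definiteness definite -e → shabee.
Attach case nominative -hih → shabeehih.
Attach noun class class IV -ka → shabeehihka.
Apply vowel harmony: shabeehihka → shabaahuhka.
Apply epenthesis: shabaahuhka → shabaahuhoka.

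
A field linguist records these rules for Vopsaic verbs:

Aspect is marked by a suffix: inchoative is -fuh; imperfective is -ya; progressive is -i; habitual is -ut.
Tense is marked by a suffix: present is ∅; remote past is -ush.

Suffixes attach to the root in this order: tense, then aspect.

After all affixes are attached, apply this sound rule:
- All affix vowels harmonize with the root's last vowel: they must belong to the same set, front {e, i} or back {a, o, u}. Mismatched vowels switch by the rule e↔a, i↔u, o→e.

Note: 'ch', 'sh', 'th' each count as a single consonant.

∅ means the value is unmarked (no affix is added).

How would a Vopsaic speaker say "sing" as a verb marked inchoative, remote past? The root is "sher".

Attach tense remote past -ush → sherush.
Attach aspect inchoative -fuh → sherushfuh.
Apply vowel harmony: sherushfuh → sherishfih.

sherishfih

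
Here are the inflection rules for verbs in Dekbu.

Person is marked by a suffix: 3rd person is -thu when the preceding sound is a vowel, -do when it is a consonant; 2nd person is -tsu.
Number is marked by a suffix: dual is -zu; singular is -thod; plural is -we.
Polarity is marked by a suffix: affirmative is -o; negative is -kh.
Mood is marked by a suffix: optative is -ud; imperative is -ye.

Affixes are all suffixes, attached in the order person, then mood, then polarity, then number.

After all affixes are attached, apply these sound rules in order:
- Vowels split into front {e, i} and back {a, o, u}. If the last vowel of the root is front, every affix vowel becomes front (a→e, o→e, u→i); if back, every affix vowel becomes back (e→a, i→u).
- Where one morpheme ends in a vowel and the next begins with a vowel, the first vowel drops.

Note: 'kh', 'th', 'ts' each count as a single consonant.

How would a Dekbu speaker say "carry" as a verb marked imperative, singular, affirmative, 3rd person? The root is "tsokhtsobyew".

tsokhtsobyewdeyethed

Attach person 3rd person -do (after consonant 'w') → tsokhtsobyewdo.
Attach mood imperative -ye → tsokhtsobyewdoye.
Attach polarity affirmative -o → tsokhtsobyewdoyeo.
Attach number singular -thod → tsokhtsobyewdoyeothod.
Apply vowel harmony: tsokhtsobyewdoyeothod → tsokhtsobyewdeyeethed.
Apply vowel deletion: tsokhtsobyewdeyeethed → tsokhtsobyewdeyethed.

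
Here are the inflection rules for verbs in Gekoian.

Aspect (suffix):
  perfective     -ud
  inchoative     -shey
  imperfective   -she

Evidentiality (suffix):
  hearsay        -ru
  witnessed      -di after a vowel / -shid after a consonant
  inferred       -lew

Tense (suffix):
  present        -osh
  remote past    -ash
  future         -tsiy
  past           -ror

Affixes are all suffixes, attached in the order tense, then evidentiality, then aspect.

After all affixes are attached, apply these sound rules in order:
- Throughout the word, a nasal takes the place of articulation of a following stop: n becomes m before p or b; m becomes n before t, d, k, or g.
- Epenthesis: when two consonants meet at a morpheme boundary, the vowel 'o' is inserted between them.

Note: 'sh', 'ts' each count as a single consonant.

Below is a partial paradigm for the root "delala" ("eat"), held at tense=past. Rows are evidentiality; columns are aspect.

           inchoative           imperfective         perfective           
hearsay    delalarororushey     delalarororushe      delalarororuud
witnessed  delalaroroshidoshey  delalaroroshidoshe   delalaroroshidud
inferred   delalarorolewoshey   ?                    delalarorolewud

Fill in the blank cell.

delalarorolewoshe

Attach tense past -ror → delalaror.
Attach evidentiality inferred -lew → delalarorlew.
Attach aspect imperfective -she → delalarorlewshe.
Nasal assimilation: no change.
Apply epenthesis: delalarorlewshe → delalarorolewoshe.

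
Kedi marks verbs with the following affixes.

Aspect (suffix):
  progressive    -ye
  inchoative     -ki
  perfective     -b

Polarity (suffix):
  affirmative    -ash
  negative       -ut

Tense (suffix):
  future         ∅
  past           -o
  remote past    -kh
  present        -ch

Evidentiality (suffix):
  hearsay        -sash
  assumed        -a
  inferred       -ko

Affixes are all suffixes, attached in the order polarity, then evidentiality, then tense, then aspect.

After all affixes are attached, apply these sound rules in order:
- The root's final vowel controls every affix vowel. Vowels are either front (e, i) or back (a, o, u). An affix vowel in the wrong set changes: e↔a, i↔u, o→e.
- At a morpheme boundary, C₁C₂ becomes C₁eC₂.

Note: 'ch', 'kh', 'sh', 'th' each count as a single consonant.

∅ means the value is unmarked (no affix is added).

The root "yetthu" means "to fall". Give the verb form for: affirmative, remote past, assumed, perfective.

yetthuashakheb

Attach polarity affirmative -ash → yetthuash.
Attach evidentiality assumed -a → yetthuasha.
Attach tense remote past -kh → yetthuashakh.
Attach aspect perfective -b → yetthuashakhb.
Vowel harmony: no change.
Apply epenthesis: yetthuashakhb → yetthuashakheb.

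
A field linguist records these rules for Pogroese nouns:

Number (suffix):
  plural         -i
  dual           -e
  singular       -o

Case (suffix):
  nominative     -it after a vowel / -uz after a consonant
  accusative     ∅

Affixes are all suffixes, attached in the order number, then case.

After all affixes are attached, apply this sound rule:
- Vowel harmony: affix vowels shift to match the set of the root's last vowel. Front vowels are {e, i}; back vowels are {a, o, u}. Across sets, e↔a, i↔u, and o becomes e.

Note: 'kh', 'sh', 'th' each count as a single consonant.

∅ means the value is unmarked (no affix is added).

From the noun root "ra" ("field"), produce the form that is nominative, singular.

raout

Attach number singular -o → rao.
Attach case nominative -it (after vowel 'o') → raoit.
Apply vowel harmony: raoit → raout.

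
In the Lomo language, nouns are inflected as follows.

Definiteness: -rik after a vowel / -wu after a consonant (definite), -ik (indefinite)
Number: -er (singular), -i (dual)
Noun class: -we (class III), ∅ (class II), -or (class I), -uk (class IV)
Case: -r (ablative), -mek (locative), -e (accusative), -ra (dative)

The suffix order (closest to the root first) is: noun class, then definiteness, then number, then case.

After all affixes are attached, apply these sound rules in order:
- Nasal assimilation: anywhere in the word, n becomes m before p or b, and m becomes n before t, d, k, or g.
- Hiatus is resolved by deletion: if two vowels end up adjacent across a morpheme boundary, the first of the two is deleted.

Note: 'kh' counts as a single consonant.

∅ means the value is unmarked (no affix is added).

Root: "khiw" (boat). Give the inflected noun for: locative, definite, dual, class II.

khiwwimek

noun class = class II: zero marking, form stays khiw.
Attach definiteness definite -wu (after consonant 'w') → khiwwu.
Attach number dual -i → khiwwui.
Attach case locative -mek → khiwwuimek.
Nasal assimilation: no change.
Apply vowel deletion: khiwwuimek → khiwwimek.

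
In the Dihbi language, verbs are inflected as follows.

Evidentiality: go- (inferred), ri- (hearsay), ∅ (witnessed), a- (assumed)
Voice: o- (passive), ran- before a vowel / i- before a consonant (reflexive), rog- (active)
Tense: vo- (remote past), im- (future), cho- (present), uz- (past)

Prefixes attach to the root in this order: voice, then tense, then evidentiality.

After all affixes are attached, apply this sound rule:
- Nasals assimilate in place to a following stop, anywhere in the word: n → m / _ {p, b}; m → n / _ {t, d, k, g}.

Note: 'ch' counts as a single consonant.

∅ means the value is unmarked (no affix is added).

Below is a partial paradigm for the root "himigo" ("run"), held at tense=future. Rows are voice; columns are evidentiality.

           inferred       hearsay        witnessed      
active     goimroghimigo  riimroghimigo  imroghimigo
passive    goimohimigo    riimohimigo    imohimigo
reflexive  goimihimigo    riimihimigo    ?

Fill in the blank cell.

Attach voice reflexive i- (before consonant 'h') → ihimigo.
Attach tense future im- → imihimigo.
evidentiality = witnessed: zero marking, form stays imihimigo.
Nasal assimilation: no change.

imihimigo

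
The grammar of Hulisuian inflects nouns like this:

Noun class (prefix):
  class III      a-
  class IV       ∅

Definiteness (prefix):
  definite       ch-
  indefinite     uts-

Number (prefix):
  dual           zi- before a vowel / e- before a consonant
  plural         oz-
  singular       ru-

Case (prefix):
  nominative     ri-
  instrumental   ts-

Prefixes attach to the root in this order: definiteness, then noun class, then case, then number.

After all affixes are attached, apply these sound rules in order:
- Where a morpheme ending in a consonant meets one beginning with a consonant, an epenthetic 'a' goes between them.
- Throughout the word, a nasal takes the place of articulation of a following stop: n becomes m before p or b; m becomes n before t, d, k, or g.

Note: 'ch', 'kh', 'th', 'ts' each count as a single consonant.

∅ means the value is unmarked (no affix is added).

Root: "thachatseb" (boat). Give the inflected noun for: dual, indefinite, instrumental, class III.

Attach definiteness indefinite uts- → utsthachatseb.
Attach noun class class III a- → autsthachatseb.
Attach case instrumental ts- → tsautsthachatseb.
Attach number dual e- (before consonant 'ts') → etsautsthachatseb.
Apply epenthesis: etsautsthachatseb → etsautsathachatseb.
Nasal assimilation: no change.

etsautsathachatseb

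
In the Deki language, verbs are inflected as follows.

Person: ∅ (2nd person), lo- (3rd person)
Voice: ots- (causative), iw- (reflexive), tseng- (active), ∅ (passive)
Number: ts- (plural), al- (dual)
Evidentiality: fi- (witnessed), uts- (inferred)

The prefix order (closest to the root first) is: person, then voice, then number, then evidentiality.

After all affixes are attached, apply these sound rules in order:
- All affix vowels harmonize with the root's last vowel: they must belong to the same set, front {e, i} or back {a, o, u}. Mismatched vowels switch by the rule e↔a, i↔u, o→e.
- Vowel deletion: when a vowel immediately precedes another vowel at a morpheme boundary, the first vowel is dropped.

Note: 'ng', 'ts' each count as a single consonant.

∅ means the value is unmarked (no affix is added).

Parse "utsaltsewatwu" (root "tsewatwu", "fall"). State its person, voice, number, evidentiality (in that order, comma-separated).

Segment: uts-al-tsewatwu.
person: ∅ → 2nd person.
voice: ∅ → passive.
number: al- → dual.
evidentiality: uts- → inferred.

2nd person, passive, dual, inferred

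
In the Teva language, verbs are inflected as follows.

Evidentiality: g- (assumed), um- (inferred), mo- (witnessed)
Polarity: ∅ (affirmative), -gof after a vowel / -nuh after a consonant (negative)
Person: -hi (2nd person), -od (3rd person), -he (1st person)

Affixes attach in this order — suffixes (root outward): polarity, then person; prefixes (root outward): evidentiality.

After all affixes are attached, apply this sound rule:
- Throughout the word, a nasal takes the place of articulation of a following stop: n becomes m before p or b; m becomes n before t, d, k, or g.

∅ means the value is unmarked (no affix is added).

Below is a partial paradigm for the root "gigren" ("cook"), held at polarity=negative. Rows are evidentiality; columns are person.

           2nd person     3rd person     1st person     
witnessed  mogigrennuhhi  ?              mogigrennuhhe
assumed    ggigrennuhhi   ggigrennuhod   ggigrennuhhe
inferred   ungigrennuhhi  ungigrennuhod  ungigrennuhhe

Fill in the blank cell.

Attach polarity negative -nuh (after consonant 'n') → gigrennuh.
Attach evidentiality witnessed mo- → mogigrennuh.
Attach person 3rd person -od → mogigrennuhod.
Nasal assimilation: no change.

mogigrennuhod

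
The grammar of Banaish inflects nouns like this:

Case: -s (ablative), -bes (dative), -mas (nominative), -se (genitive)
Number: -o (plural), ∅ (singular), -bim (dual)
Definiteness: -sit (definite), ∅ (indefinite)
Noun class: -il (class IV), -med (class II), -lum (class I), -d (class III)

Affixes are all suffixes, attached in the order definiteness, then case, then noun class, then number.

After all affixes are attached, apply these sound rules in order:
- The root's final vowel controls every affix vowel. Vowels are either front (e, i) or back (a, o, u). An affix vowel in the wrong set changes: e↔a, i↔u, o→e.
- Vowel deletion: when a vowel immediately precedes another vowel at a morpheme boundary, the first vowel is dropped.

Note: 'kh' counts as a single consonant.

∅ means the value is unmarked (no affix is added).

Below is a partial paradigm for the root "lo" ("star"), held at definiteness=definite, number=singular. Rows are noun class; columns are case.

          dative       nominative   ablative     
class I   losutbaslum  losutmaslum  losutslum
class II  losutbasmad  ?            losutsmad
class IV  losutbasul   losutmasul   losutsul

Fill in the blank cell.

Attach definiteness definite -sit → losit.
Attach case nominative -mas → lositmas.
Attach noun class class II -med → lositmasmed.
number = singular: zero marking, form stays lositmasmed.
Apply vowel harmony: lositmasmed → losutmasmad.
Vowel deletion: no change.

losutmasmad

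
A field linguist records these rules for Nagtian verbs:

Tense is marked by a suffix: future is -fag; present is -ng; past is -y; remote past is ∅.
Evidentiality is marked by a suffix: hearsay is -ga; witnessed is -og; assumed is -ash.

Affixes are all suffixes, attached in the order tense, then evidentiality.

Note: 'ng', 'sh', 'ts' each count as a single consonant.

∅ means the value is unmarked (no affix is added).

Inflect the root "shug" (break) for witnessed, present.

shugngog

Attach tense present -ng → shugng.
Attach evidentiality witnessed -og → shugngog.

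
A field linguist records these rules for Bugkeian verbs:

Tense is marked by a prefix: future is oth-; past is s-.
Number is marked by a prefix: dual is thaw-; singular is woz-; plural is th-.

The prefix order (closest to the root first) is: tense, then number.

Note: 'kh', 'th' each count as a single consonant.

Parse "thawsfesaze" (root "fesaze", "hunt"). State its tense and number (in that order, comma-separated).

Segment: thaw-s-fesaze.
tense: s- → past.
number: thaw- → dual.

past, dual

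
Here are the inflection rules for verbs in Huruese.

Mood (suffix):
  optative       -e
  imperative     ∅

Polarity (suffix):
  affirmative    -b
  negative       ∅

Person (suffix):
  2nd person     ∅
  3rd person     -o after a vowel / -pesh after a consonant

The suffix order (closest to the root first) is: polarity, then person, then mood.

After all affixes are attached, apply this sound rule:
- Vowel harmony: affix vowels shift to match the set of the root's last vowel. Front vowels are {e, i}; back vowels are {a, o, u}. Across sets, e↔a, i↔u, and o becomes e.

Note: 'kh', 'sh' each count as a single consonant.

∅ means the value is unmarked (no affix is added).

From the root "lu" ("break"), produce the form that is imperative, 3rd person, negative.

polarity = negative: zero marking, form stays lu.
Attach person 3rd person -o (after vowel 'u') → luo.
mood = imperative: zero marking, form stays luo.
Vowel harmony: no change.

luo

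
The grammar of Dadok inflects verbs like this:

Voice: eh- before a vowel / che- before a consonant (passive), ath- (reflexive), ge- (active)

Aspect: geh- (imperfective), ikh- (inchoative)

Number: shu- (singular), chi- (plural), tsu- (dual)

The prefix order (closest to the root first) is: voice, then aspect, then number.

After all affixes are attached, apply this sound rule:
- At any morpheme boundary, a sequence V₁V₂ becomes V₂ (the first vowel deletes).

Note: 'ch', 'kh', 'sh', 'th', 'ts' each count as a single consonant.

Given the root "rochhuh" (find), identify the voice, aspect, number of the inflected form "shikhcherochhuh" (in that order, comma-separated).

Segment: shu-ikh-che-rochhuh.
voice: eh/che- → passive.
aspect: ikh- → inchoative.
number: shu- → singular.

passive, inchoative, singular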